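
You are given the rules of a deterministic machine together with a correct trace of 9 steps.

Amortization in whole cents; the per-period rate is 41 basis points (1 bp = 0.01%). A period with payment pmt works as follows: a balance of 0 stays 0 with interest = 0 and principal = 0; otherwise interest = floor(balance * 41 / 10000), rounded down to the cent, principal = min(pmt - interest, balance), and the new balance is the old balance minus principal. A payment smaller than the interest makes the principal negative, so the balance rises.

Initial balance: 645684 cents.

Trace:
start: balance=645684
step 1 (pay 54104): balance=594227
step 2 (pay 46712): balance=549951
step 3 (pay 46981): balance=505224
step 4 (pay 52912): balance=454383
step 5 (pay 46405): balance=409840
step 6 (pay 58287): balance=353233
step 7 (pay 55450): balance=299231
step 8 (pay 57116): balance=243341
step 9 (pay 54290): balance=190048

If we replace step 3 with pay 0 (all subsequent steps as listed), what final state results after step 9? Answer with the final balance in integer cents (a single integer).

238198

(re-executing from step 3 with the substitution; state before step 3: balance=549951)
step 3 (pay 0): balance=552205
step 4 (pay 52912): balance=501557
step 5 (pay 46405): balance=457208
step 6 (pay 58287): balance=400795
step 7 (pay 55450): balance=346988
step 8 (pay 57116): balance=291294
step 9 (pay 54290): balance=238198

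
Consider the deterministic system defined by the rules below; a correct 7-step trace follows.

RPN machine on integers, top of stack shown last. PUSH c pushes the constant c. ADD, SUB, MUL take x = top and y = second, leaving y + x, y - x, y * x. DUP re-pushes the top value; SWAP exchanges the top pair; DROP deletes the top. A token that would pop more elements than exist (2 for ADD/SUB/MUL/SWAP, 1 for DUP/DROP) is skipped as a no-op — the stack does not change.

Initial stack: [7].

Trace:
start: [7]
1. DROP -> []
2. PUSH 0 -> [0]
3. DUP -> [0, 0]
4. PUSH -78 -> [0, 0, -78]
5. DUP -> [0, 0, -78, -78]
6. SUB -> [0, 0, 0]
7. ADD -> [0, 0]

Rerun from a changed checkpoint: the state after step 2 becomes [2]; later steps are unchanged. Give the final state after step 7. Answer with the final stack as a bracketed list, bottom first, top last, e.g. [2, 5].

state after step 2 := [2]
3. DUP -> [2, 2]
4. PUSH -78 -> [2, 2, -78]
5. DUP -> [2, 2, -78, -78]
6. SUB -> [2, 2, 0]
7. ADD -> [2, 2]

[2, 2]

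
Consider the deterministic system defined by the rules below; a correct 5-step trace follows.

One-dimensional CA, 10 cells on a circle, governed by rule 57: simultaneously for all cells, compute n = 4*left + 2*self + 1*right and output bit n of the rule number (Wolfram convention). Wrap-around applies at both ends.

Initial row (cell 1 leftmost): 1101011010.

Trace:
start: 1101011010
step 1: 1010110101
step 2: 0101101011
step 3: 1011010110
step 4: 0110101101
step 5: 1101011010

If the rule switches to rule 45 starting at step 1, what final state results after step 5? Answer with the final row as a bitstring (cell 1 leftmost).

(re-executing steps 1..5 under rule 45; state before step 1: 1101011010)
step 1: 1011110111
step 2: 0110001100
step 3: 0100101001
step 4: 1100111001
step 5: 0000100001

0000100001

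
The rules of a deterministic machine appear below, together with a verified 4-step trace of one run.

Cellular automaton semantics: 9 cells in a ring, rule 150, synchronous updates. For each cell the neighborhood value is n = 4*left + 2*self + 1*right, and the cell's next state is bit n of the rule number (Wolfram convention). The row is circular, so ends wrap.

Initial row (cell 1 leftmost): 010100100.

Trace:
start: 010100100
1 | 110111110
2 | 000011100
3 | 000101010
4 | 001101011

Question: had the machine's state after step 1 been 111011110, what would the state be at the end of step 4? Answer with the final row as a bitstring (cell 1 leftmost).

state after step 1 := 111011110
2 | 010001100
3 | 111010010
4 | 010011110

010011110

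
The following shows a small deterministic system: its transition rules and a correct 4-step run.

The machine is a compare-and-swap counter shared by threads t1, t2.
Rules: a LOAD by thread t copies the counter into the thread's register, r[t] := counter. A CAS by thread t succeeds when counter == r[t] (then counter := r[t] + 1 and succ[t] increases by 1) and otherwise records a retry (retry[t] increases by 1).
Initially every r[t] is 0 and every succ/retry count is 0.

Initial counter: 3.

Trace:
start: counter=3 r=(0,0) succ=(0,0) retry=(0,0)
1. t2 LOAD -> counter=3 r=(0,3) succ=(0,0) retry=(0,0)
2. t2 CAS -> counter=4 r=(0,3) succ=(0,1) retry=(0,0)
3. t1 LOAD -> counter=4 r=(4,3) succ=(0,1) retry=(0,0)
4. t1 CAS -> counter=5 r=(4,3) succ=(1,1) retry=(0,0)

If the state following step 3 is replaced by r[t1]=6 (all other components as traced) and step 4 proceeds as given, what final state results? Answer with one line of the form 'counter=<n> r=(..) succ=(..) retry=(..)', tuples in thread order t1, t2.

counter=4 r=(6,3) succ=(0,1) retry=(1,0)

state after step 3 := counter=4 r=(6,3) succ=(0,1) retry=(0,0)
4. t1 CAS -> counter=4 r=(6,3) succ=(0,1) retry=(1,0)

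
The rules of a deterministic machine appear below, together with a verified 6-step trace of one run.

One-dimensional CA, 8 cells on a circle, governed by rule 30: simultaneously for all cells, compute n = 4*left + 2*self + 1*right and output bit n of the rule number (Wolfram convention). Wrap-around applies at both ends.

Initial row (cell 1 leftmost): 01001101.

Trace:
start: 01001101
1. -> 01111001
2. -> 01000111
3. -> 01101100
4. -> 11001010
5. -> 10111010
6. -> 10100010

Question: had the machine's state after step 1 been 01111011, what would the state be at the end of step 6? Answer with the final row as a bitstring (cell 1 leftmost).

01101111

state after step 1 := 01111011
2. -> 01000010
3. -> 11100111
4. -> 00011100
5. -> 00110010
6. -> 01101111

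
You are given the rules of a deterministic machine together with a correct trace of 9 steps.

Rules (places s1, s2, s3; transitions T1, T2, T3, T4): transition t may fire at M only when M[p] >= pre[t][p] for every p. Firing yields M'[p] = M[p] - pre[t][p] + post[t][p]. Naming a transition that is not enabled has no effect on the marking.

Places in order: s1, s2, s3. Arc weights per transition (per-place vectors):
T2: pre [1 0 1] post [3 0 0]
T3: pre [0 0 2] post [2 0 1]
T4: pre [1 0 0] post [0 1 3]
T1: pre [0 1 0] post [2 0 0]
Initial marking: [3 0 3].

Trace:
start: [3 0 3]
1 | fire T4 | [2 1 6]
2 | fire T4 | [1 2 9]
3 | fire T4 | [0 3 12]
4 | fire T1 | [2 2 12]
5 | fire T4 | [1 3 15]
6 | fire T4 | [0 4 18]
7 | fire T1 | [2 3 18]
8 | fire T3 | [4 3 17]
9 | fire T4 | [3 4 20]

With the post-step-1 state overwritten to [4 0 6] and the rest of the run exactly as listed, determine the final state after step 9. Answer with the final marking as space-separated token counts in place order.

5 3 20

state after step 1 := [4 0 6]
2 | fire T4 | [3 1 9]
3 | fire T4 | [2 2 12]
4 | fire T1 | [4 1 12]
5 | fire T4 | [3 2 15]
6 | fire T4 | [2 3 18]
7 | fire T1 | [4 2 18]
8 | fire T3 | [6 2 17]
9 | fire T4 | [5 3 20]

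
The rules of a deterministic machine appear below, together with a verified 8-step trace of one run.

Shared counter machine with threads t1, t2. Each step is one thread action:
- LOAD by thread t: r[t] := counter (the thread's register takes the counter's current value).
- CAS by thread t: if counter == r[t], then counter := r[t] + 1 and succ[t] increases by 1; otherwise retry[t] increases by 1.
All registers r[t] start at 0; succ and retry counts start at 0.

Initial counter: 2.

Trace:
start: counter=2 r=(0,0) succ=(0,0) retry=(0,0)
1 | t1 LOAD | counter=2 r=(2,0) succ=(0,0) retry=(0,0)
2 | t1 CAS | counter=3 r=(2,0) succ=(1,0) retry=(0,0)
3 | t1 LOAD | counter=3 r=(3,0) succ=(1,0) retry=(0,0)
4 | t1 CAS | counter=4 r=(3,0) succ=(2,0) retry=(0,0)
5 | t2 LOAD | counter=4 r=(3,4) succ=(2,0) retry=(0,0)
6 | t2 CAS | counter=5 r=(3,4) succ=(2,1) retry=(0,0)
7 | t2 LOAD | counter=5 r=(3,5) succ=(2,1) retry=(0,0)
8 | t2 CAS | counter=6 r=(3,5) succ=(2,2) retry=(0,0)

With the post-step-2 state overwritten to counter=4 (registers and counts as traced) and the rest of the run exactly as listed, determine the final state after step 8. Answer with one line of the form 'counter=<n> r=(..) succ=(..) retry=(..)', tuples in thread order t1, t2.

counter=7 r=(4,6) succ=(2,2) retry=(0,0)

state after step 2 := counter=4 r=(2,0) succ=(1,0) retry=(0,0)
3 | t1 LOAD | counter=4 r=(4,0) succ=(1,0) retry=(0,0)
4 | t1 CAS | counter=5 r=(4,0) succ=(2,0) retry=(0,0)
5 | t2 LOAD | counter=5 r=(4,5) succ=(2,0) retry=(0,0)
6 | t2 CAS | counter=6 r=(4,5) succ=(2,1) retry=(0,0)
7 | t2 LOAD | counter=6 r=(4,6) succ=(2,1) retry=(0,0)
8 | t2 CAS | counter=7 r=(4,6) succ=(2,2) retry=(0,0)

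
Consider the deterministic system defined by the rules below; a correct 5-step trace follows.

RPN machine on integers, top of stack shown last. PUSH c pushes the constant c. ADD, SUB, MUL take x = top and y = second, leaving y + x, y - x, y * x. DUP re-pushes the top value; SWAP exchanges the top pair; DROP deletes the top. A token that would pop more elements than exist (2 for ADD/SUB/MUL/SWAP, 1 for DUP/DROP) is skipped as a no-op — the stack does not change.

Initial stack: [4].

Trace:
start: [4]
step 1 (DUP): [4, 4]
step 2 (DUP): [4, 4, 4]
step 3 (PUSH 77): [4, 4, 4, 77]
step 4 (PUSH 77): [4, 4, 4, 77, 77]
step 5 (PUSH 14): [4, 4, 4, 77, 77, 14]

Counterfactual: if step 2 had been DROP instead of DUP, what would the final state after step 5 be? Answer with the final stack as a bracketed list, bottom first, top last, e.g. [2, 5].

(re-executing from step 2 with the substitution; state before step 2: [4, 4])
step 2 (DROP): [4]
step 3 (PUSH 77): [4, 77]
step 4 (PUSH 77): [4, 77, 77]
step 5 (PUSH 14): [4, 77, 77, 14]

[4, 77, 77, 14]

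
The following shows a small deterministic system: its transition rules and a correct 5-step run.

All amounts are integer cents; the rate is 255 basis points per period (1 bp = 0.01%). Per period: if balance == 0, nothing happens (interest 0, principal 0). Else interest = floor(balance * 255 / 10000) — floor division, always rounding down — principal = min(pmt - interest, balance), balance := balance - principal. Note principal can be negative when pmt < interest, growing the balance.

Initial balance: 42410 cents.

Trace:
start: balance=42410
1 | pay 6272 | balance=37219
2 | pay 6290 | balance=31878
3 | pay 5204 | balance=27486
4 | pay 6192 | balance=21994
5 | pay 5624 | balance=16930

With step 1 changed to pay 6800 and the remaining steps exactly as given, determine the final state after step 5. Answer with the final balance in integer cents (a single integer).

(re-executing from step 1 with the substitution; state before step 1: balance=42410)
1 | pay 6800 | balance=36691
2 | pay 6290 | balance=31336
3 | pay 5204 | balance=26931
4 | pay 6192 | balance=21425
5 | pay 5624 | balance=16347

16347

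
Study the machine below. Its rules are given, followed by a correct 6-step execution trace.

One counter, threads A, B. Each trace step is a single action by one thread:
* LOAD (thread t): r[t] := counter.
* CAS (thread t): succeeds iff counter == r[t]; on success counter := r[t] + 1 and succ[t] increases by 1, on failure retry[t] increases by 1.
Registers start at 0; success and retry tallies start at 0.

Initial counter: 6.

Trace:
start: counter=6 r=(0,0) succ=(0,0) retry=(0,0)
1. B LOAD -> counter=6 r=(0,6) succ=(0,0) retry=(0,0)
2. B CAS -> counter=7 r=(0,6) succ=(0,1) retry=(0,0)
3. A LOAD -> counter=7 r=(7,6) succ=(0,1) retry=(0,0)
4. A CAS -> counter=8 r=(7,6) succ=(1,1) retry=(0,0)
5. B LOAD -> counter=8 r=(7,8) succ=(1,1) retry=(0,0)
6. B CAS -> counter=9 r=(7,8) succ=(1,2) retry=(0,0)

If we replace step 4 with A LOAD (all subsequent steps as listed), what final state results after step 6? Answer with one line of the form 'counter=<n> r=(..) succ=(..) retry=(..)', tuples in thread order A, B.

counter=8 r=(7,7) succ=(0,2) retry=(0,0)

(re-executing from step 4 with the substitution; state before step 4: counter=7 r=(7,6) succ=(0,1) retry=(0,0))
4. A LOAD -> counter=7 r=(7,6) succ=(0,1) retry=(0,0)
5. B LOAD -> counter=7 r=(7,7) succ=(0,1) retry=(0,0)
6. B CAS -> counter=8 r=(7,7) succ=(0,2) retry=(0,0)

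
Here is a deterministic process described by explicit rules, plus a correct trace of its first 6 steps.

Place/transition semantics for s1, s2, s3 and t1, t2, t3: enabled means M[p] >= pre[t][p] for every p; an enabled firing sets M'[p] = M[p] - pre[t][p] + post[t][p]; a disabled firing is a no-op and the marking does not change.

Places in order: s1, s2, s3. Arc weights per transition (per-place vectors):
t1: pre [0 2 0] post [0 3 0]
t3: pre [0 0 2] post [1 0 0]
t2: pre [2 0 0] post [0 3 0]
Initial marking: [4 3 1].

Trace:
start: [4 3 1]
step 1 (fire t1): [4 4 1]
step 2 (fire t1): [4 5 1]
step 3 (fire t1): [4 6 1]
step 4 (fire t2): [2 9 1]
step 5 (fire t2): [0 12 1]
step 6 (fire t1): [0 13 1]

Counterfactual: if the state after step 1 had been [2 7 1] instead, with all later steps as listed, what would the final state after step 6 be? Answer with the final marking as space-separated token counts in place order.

state after step 1 := [2 7 1]
step 2 (fire t1): [2 8 1]
step 3 (fire t1): [2 9 1]
step 4 (fire t2): [0 12 1]
step 5 (fire t2): [0 12 1]
step 6 (fire t1): [0 13 1]

0 13 1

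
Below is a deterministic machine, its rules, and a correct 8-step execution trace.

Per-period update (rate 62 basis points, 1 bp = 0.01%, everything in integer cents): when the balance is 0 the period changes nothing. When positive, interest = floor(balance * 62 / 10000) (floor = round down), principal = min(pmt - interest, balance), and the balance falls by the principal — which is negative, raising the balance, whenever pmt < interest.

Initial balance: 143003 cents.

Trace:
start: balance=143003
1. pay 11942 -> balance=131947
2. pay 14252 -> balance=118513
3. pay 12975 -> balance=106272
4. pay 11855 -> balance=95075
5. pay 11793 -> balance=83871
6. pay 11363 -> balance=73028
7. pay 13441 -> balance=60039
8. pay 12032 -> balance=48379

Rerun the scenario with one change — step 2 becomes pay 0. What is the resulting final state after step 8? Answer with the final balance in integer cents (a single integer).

(re-executing from step 2 with the substitution; state before step 2: balance=131947)
2. pay 0 -> balance=132765
3. pay 12975 -> balance=120613
4. pay 11855 -> balance=109505
5. pay 11793 -> balance=98390
6. pay 11363 -> balance=87637
7. pay 13441 -> balance=74739
8. pay 12032 -> balance=63170

63170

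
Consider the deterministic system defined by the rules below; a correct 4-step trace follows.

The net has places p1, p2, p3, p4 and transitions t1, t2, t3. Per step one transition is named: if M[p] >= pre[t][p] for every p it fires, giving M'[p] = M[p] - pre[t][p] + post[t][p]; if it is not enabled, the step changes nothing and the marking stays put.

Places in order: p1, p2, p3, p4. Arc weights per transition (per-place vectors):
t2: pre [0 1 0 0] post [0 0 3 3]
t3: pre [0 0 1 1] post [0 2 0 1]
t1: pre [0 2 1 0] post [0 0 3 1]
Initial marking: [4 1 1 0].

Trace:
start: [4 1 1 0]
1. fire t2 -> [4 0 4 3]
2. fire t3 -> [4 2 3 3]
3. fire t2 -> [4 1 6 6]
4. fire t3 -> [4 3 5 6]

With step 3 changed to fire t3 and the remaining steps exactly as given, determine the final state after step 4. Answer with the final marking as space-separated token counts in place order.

4 6 1 3

(re-executing from step 3 with the substitution; state before step 3: [4 2 3 3])
3. fire t3 -> [4 4 2 3]
4. fire t3 -> [4 6 1 3]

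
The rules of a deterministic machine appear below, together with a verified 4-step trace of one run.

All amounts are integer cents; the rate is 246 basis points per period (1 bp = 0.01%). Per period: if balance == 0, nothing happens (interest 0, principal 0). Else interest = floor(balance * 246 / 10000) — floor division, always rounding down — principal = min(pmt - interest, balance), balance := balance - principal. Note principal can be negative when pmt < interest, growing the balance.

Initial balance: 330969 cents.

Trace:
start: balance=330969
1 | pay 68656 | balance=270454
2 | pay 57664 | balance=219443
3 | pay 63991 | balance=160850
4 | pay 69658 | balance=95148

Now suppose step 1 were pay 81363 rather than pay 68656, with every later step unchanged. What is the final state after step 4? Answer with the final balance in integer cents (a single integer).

(re-executing from step 1 with the substitution; state before step 1: balance=330969)
1 | pay 81363 | balance=257747
2 | pay 57664 | balance=206423
3 | pay 63991 | balance=147510
4 | pay 69658 | balance=81480

81480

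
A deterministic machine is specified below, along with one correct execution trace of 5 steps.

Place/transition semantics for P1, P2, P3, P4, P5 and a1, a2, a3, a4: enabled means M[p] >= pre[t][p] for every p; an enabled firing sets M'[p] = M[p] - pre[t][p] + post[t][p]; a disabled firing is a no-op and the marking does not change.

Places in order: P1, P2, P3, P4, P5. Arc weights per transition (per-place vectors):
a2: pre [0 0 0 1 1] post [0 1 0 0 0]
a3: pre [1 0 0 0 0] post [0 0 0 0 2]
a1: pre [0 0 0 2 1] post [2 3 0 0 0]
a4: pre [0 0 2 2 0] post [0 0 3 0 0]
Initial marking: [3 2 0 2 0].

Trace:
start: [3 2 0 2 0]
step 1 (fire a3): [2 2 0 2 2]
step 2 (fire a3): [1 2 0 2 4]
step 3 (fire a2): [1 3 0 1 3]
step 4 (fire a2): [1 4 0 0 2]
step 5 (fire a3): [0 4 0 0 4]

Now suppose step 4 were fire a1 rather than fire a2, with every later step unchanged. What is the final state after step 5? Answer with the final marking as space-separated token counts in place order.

0 3 0 1 5

(re-executing from step 4 with the substitution; state before step 4: [1 3 0 1 3])
step 4 (fire a1): [1 3 0 1 3]
step 5 (fire a3): [0 3 0 1 5]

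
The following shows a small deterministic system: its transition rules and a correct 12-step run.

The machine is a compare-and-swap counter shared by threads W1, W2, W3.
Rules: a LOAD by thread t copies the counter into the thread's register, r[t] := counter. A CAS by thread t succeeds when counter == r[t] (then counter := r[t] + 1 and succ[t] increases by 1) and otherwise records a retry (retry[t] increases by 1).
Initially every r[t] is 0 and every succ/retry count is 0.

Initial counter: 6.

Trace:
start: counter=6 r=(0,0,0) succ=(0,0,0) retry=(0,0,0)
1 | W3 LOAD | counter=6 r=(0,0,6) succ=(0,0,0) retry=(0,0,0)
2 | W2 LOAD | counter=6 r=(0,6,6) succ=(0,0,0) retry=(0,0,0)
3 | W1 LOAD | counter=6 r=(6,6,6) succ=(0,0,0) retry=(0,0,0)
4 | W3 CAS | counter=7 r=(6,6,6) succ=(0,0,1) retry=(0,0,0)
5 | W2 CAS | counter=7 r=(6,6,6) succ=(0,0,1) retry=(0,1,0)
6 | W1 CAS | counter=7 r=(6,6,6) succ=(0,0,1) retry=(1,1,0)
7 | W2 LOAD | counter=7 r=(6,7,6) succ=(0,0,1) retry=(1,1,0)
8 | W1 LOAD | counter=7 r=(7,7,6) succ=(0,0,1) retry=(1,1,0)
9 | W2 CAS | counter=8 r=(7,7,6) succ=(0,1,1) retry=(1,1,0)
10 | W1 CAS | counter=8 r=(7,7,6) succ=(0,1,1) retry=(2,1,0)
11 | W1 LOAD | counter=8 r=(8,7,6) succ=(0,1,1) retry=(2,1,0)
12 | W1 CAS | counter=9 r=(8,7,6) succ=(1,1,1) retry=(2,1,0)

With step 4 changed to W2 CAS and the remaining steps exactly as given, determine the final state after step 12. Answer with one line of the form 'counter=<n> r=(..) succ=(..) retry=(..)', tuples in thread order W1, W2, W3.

(re-executing from step 4 with the substitution; state before step 4: counter=6 r=(6,6,6) succ=(0,0,0) retry=(0,0,0))
4 | W2 CAS | counter=7 r=(6,6,6) succ=(0,1,0) retry=(0,0,0)
5 | W2 CAS | counter=7 r=(6,6,6) succ=(0,1,0) retry=(0,1,0)
6 | W1 CAS | counter=7 r=(6,6,6) succ=(0,1,0) retry=(1,1,0)
7 | W2 LOAD | counter=7 r=(6,7,6) succ=(0,1,0) retry=(1,1,0)
8 | W1 LOAD | counter=7 r=(7,7,6) succ=(0,1,0) retry=(1,1,0)
9 | W2 CAS | counter=8 r=(7,7,6) succ=(0,2,0) retry=(1,1,0)
10 | W1 CAS | counter=8 r=(7,7,6) succ=(0,2,0) retry=(2,1,0)
11 | W1 LOAD | counter=8 r=(8,7,6) succ=(0,2,0) retry=(2,1,0)
12 | W1 CAS | counter=9 r=(8,7,6) succ=(1,2,0) retry=(2,1,0)

counter=9 r=(8,7,6) succ=(1,2,0) retry=(2,1,0)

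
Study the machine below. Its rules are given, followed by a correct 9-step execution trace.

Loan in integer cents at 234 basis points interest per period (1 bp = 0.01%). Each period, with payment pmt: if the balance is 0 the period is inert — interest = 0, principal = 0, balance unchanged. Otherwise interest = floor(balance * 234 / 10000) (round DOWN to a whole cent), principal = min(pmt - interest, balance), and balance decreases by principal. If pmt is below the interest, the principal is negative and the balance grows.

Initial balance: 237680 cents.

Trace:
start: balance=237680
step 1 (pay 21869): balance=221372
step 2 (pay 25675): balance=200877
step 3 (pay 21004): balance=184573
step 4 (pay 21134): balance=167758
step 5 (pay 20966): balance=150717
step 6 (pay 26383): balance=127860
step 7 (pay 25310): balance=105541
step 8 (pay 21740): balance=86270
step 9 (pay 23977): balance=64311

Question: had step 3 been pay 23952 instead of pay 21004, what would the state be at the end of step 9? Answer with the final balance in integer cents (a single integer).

60924

(re-executing from step 3 with the substitution; state before step 3: balance=200877)
step 3 (pay 23952): balance=181625
step 4 (pay 21134): balance=164741
step 5 (pay 20966): balance=147629
step 6 (pay 26383): balance=124700
step 7 (pay 25310): balance=102307
step 8 (pay 21740): balance=82960
step 9 (pay 23977): balance=60924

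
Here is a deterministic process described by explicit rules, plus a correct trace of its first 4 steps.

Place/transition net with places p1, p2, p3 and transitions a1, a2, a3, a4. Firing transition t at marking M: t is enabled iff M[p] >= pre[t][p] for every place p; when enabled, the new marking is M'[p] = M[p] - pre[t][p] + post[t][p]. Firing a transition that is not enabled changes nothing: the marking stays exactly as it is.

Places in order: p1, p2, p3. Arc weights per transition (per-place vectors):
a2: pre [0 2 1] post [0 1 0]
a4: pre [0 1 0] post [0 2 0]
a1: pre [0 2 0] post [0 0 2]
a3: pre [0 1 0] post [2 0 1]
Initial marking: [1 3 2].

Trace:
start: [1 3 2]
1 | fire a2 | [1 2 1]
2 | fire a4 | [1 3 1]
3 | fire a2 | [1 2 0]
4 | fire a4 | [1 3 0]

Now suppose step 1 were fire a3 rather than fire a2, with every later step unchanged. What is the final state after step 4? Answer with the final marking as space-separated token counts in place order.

(re-executing from step 1 with the substitution; state before step 1: [1 3 2])
1 | fire a3 | [3 2 3]
2 | fire a4 | [3 3 3]
3 | fire a2 | [3 2 2]
4 | fire a4 | [3 3 2]

3 3 2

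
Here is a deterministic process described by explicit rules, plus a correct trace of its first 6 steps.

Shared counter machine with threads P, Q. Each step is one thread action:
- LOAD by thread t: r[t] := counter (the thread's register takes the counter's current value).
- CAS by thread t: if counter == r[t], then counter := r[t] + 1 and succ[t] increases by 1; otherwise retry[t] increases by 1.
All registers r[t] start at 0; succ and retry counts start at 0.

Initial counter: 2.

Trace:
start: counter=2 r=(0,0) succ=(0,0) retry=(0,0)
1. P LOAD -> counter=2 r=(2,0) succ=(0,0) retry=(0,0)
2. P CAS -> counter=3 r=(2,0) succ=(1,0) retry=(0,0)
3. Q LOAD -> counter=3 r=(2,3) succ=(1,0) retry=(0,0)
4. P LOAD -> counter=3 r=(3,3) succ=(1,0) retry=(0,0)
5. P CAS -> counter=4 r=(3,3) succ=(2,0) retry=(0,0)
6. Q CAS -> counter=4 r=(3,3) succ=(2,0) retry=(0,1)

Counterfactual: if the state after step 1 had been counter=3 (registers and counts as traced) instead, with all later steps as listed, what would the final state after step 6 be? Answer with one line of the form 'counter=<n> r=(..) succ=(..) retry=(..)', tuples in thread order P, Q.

counter=4 r=(3,3) succ=(1,0) retry=(1,1)

state after step 1 := counter=3 r=(2,0) succ=(0,0) retry=(0,0)
2. P CAS -> counter=3 r=(2,0) succ=(0,0) retry=(1,0)
3. Q LOAD -> counter=3 r=(2,3) succ=(0,0) retry=(1,0)
4. P LOAD -> counter=3 r=(3,3) succ=(0,0) retry=(1,0)
5. P CAS -> counter=4 r=(3,3) succ=(1,0) retry=(1,0)
6. Q CAS -> counter=4 r=(3,3) succ=(1,0) retry=(1,1)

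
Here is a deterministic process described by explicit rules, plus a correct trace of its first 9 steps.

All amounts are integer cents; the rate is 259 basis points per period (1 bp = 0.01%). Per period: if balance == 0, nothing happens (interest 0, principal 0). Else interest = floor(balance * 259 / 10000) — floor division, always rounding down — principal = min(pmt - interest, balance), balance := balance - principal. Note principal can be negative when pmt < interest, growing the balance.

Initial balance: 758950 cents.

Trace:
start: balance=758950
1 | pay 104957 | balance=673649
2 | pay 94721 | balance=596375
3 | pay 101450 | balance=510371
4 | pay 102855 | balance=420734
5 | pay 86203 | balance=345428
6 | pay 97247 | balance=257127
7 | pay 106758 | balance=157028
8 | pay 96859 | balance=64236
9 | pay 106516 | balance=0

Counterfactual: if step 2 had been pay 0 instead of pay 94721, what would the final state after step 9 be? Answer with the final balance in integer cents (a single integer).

72670

(re-executing from step 2 with the substitution; state before step 2: balance=673649)
2 | pay 0 | balance=691096
3 | pay 101450 | balance=607545
4 | pay 102855 | balance=520425
5 | pay 86203 | balance=447701
6 | pay 97247 | balance=362049
7 | pay 106758 | balance=264668
8 | pay 96859 | balance=174663
9 | pay 106516 | balance=72670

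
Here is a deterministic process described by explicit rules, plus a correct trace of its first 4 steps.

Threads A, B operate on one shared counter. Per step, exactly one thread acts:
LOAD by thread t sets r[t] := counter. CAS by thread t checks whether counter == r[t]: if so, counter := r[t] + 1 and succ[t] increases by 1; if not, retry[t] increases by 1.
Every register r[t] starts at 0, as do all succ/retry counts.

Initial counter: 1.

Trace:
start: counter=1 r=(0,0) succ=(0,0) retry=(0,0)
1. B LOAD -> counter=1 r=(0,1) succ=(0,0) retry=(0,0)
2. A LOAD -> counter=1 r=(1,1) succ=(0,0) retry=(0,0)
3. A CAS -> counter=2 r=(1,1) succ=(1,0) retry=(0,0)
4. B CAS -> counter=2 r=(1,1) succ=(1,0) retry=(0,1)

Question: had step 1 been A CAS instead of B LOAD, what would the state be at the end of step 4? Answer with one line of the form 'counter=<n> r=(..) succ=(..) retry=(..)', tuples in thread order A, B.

counter=2 r=(1,0) succ=(1,0) retry=(1,1)

(re-executing from step 1 with the substitution; state before step 1: counter=1 r=(0,0) succ=(0,0) retry=(0,0))
1. A CAS -> counter=1 r=(0,0) succ=(0,0) retry=(1,0)
2. A LOAD -> counter=1 r=(1,0) succ=(0,0) retry=(1,0)
3. A CAS -> counter=2 r=(1,0) succ=(1,0) retry=(1,0)
4. B CAS -> counter=2 r=(1,0) succ=(1,0) retry=(1,1)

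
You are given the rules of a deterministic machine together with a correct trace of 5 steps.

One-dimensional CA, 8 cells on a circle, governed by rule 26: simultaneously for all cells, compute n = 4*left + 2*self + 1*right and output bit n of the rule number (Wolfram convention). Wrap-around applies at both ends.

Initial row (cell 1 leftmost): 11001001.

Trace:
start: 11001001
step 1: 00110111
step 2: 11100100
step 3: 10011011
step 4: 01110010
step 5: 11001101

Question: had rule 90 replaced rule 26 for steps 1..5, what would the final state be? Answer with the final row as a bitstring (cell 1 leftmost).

00000000

(re-executing steps 1..5 under rule 90; state before step 1: 11001001)
step 1: 01110111
step 2: 01010101
step 3: 00000000
step 4: 00000000
step 5: 00000000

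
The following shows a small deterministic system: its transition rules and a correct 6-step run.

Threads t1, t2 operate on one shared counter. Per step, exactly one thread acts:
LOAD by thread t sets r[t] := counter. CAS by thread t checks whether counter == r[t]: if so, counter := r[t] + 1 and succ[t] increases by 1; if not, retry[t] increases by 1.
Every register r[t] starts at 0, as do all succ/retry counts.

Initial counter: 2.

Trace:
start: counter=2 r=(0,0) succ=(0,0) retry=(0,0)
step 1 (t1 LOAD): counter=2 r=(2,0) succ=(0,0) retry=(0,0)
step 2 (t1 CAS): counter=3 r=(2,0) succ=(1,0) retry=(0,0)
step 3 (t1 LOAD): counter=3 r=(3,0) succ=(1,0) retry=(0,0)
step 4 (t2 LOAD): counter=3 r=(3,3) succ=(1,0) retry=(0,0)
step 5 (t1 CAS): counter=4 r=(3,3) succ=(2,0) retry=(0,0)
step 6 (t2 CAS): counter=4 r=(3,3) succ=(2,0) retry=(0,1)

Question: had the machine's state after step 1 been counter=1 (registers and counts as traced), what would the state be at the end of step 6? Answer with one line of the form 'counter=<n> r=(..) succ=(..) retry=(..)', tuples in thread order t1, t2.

counter=2 r=(1,1) succ=(1,0) retry=(1,1)

state after step 1 := counter=1 r=(2,0) succ=(0,0) retry=(0,0)
step 2 (t1 CAS): counter=1 r=(2,0) succ=(0,0) retry=(1,0)
step 3 (t1 LOAD): counter=1 r=(1,0) succ=(0,0) retry=(1,0)
step 4 (t2 LOAD): counter=1 r=(1,1) succ=(0,0) retry=(1,0)
step 5 (t1 CAS): counter=2 r=(1,1) succ=(1,0) retry=(1,0)
step 6 (t2 CAS): counter=2 r=(1,1) succ=(1,0) retry=(1,1)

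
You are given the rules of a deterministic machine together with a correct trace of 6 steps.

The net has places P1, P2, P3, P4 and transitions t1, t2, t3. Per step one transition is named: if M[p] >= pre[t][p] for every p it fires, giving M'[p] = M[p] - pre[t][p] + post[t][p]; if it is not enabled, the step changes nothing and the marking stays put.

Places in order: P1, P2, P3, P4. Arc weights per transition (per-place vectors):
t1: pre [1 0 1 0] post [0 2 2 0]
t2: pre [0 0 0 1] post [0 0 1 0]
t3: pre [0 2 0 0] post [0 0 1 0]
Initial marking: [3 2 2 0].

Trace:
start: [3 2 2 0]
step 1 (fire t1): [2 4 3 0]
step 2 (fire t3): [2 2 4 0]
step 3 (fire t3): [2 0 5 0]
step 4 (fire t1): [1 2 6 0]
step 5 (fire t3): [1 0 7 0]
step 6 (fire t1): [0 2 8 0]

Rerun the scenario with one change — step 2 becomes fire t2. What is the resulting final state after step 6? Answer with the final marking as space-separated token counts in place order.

0 4 7 0

(re-executing from step 2 with the substitution; state before step 2: [2 4 3 0])
step 2 (fire t2): [2 4 3 0]
step 3 (fire t3): [2 2 4 0]
step 4 (fire t1): [1 4 5 0]
step 5 (fire t3): [1 2 6 0]
step 6 (fire t1): [0 4 7 0]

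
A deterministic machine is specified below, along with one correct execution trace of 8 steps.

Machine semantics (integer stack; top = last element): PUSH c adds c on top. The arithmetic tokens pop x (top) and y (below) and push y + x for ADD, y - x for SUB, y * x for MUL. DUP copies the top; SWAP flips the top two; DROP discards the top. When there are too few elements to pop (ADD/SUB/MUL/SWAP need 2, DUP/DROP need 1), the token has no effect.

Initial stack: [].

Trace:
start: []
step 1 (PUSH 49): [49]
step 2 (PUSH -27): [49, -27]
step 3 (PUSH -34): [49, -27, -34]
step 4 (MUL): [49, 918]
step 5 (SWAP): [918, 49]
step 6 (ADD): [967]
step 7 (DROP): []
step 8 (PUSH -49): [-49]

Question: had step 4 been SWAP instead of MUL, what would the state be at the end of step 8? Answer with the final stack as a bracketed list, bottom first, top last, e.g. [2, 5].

(re-executing from step 4 with the substitution; state before step 4: [49, -27, -34])
step 4 (SWAP): [49, -34, -27]
step 5 (SWAP): [49, -27, -34]
step 6 (ADD): [49, -61]
step 7 (DROP): [49]
step 8 (PUSH -49): [49, -49]

[49, -49]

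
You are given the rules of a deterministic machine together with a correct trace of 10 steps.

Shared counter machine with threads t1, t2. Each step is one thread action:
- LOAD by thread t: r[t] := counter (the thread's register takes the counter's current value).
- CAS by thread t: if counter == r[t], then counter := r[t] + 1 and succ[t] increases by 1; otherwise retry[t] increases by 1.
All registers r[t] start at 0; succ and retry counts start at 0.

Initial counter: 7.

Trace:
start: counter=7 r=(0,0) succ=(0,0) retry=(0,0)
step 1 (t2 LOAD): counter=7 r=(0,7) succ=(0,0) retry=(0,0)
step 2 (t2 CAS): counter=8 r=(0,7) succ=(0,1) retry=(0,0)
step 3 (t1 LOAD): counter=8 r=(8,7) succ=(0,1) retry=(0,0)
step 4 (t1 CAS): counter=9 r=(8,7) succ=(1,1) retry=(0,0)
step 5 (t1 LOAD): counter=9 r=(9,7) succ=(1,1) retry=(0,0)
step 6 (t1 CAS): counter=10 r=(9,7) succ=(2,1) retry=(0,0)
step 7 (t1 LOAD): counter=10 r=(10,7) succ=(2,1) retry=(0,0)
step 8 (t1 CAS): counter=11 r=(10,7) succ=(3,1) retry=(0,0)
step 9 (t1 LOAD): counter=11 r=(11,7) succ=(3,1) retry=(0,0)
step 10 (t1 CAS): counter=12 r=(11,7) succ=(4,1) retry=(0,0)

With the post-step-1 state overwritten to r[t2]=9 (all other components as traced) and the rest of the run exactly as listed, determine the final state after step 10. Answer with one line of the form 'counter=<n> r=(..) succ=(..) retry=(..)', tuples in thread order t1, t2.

counter=11 r=(10,9) succ=(4,0) retry=(0,1)

state after step 1 := counter=7 r=(0,9) succ=(0,0) retry=(0,0)
step 2 (t2 CAS): counter=7 r=(0,9) succ=(0,0) retry=(0,1)
step 3 (t1 LOAD): counter=7 r=(7,9) succ=(0,0) retry=(0,1)
step 4 (t1 CAS): counter=8 r=(7,9) succ=(1,0) retry=(0,1)
step 5 (t1 LOAD): counter=8 r=(8,9) succ=(1,0) retry=(0,1)
step 6 (t1 CAS): counter=9 r=(8,9) succ=(2,0) retry=(0,1)
step 7 (t1 LOAD): counter=9 r=(9,9) succ=(2,0) retry=(0,1)
step 8 (t1 CAS): counter=10 r=(9,9) succ=(3,0) retry=(0,1)
step 9 (t1 LOAD): counter=10 r=(10,9) succ=(3,0) retry=(0,1)
step 10 (t1 CAS): counter=11 r=(10,9) succ=(4,0) retry=(0,1)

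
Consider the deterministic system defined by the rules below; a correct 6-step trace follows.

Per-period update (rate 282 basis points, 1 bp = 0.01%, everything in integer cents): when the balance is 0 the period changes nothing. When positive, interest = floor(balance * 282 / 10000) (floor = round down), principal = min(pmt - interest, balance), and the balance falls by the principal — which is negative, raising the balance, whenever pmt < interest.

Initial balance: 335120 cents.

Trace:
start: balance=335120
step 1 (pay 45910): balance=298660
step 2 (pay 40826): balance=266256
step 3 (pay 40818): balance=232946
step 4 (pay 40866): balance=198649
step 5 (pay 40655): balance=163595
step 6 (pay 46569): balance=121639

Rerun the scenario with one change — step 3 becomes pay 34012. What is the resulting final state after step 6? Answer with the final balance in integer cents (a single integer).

(re-executing from step 3 with the substitution; state before step 3: balance=266256)
step 3 (pay 34012): balance=239752
step 4 (pay 40866): balance=205647
step 5 (pay 40655): balance=170791
step 6 (pay 46569): balance=129038

129038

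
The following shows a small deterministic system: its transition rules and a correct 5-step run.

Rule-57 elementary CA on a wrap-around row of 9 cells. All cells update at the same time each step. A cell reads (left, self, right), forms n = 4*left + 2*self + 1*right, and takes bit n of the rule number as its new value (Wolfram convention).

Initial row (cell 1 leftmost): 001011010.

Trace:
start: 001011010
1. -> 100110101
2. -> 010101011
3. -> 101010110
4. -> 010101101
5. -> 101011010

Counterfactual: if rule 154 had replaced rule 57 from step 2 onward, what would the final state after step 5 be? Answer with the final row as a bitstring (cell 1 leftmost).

101011001

(re-executing steps 2..5 under rule 154; state before step 2: 100110101)
2. -> 011100001
3. -> 011010010
4. -> 110001101
5. -> 101011001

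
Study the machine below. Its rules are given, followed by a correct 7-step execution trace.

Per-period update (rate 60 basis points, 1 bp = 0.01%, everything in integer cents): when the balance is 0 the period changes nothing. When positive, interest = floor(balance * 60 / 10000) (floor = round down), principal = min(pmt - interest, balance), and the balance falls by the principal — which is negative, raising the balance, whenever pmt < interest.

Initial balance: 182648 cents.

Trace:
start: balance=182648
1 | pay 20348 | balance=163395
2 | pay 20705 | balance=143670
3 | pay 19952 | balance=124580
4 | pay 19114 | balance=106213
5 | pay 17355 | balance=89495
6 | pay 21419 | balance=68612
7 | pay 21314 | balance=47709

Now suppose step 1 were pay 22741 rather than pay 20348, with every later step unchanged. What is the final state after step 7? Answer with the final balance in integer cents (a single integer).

(re-executing from step 1 with the substitution; state before step 1: balance=182648)
1 | pay 22741 | balance=161002
2 | pay 20705 | balance=141263
3 | pay 19952 | balance=122158
4 | pay 19114 | balance=103776
5 | pay 17355 | balance=87043
6 | pay 21419 | balance=66146
7 | pay 21314 | balance=45228

45228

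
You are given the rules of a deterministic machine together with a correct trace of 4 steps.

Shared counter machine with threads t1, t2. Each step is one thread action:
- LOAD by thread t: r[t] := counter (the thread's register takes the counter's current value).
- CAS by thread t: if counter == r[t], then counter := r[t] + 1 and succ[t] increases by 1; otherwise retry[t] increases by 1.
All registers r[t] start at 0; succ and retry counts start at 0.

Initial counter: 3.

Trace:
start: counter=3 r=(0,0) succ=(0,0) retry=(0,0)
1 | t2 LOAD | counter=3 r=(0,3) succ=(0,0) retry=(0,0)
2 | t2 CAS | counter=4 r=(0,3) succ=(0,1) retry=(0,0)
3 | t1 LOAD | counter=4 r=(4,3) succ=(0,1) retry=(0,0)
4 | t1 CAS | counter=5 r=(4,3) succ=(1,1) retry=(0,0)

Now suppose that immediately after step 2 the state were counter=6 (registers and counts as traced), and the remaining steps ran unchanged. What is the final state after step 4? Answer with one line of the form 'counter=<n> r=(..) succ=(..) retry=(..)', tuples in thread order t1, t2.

counter=7 r=(6,3) succ=(1,1) retry=(0,0)

state after step 2 := counter=6 r=(0,3) succ=(0,1) retry=(0,0)
3 | t1 LOAD | counter=6 r=(6,3) succ=(0,1) retry=(0,0)
4 | t1 CAS | counter=7 r=(6,3) succ=(1,1) retry=(0,0)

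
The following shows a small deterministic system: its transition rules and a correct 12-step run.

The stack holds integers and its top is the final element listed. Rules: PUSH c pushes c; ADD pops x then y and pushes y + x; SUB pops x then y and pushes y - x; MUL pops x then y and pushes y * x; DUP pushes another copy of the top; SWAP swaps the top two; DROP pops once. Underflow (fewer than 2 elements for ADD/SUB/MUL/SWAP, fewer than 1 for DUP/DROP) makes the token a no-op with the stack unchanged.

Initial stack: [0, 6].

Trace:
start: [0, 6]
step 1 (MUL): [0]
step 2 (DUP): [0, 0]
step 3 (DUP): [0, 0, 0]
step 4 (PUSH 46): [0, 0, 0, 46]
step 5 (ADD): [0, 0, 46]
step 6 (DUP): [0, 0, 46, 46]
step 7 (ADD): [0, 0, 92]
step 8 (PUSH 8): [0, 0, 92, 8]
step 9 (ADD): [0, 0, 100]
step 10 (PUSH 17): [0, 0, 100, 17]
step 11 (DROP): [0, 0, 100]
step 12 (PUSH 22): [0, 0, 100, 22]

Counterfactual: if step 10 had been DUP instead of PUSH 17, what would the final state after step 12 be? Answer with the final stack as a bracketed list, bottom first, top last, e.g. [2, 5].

(re-executing from step 10 with the substitution; state before step 10: [0, 0, 100])
step 10 (DUP): [0, 0, 100, 100]
step 11 (DROP): [0, 0, 100]
step 12 (PUSH 22): [0, 0, 100, 22]

[0, 0, 100, 22]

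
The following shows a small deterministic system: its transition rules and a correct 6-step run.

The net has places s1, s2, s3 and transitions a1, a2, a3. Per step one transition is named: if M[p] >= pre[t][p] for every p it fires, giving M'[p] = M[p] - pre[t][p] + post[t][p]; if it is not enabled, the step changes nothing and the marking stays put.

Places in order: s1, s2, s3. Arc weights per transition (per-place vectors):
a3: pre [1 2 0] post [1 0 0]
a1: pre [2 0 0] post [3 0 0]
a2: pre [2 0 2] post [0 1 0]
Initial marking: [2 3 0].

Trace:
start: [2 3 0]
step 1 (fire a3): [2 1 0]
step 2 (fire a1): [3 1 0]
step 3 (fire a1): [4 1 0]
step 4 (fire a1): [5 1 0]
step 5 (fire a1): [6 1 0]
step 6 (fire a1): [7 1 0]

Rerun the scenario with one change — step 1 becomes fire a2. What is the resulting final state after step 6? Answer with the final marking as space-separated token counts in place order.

7 3 0

(re-executing from step 1 with the substitution; state before step 1: [2 3 0])
step 1 (fire a2): [2 3 0]
step 2 (fire a1): [3 3 0]
step 3 (fire a1): [4 3 0]
step 4 (fire a1): [5 3 0]
step 5 (fire a1): [6 3 0]
step 6 (fire a1): [7 3 0]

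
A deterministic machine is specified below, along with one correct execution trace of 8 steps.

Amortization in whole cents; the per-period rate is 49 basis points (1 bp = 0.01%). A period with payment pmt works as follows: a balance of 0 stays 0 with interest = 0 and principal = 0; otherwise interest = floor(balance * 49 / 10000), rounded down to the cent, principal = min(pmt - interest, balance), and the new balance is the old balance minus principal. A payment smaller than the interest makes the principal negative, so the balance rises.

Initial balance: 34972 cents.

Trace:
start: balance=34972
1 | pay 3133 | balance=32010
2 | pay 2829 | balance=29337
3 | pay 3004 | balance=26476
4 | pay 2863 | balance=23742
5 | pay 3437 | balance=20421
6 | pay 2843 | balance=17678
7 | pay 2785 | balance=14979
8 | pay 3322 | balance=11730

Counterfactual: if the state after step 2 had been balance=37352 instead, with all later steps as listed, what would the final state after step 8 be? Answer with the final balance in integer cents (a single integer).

19984

state after step 2 := balance=37352
3 | pay 3004 | balance=34531
4 | pay 2863 | balance=31837
5 | pay 3437 | balance=28556
6 | pay 2843 | balance=25852
7 | pay 2785 | balance=23193
8 | pay 3322 | balance=19984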